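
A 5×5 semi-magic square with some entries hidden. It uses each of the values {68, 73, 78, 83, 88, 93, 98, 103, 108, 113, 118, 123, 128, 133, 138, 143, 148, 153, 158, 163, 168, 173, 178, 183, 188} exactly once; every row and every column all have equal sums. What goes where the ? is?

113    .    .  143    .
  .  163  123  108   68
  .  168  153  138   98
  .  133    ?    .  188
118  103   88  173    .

The 25 entries sum to 3200, so each line sums to 3200/5 = 640.
Row 2 must total 640; the given cells sum to 462, so (2,1) = 178.
Row 3 must total 640; the given cells sum to 557, so (3,1) = 83.
Row 5: 118 + 103 + 88 + 173 + ? = 640, so (5,5) = 158.
The remaining cell in column 1 is (4,1) = 640 − 492 = 148.
The remaining cell in column 2 is (1,2) = 640 − 567 = 73.
Column 4 must total 640; the given cells sum to 562, so (4,4) = 78.
From column 5, 640 − (68 + 98 + 188 + 158) gives (1,5) = 128.
Row 1 must total 640; the given cells sum to 457, so (1,3) = 183.
Row 4: 148 + 133 + 78 + 188 + ? = 640, so (4,3) = 93.

93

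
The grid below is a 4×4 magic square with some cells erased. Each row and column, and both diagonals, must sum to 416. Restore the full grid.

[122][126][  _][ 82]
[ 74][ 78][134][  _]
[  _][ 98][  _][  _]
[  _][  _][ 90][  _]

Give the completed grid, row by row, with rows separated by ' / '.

122 126 86 82 / 74 78 134 130 / 118 98 106 94 / 102 114 90 110

Row 1 needs 416; the known cells sum to 330, so (1,3) = 86.
From row 2, 416 − (74 + 78 + 134) gives (2,4) = 130.
The remaining cell in column 2 is (4,2) = 416 − 302 = 114.
Using column 3: 86 + 134 + 90 + ? → (3,3) = 416 − 310 = 106.
From main diagonal, 416 − (122 + 78 + 106) gives (4,4) = 110.
Anti-diagonal must total 416; the given cells sum to 314, so (4,1) = 102.
Using column 1: 122 + 74 + 102 + ? → (3,1) = 416 − 298 = 118.
Column 4: 82 + 130 + 110 + ? = 416, so (3,4) = 94.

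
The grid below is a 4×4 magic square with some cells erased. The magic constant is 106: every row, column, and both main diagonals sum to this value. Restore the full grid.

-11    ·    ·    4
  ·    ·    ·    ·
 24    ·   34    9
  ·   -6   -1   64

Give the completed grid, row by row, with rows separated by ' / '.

Row 3 must total 106; the given cells sum to 67, so (3,2) = 39.
Row 4 needs 106; the known cells sum to 57, so (4,1) = 49.
Column 1 needs 106; the known cells sum to 62, so (2,1) = 44.
Column 4 needs 106; the known cells sum to 77, so (2,4) = 29.
From main diagonal, 106 − (-11 + 34 + 64) gives (2,2) = 19.
Anti-diagonal: 4 + 39 + 49 + ? = 106, so (2,3) = 14.
From column 2, 106 − (19 + 39 + (-6)) gives (1,2) = 54.
Column 3 must total 106; the given cells sum to 47, so (1,3) = 59.

-11 54 59 4 / 44 19 14 29 / 24 39 34 9 / 49 -6 -1 64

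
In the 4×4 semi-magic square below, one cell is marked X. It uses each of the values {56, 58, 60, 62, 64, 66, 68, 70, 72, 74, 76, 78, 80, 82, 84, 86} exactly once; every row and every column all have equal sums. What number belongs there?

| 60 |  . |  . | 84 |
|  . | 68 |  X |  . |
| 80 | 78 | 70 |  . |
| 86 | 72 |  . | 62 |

The 16 entries sum to 1136, so each line sums to 1136/4 = 284.
From row 3, 284 − (80 + 78 + 70) gives (3,4) = 56.
Row 4 must total 284; the given cells sum to 220, so (4,3) = 64.
From column 1, 284 − (60 + 80 + 86) gives (2,1) = 58.
Using column 2: 68 + 78 + 72 + ? → (1,2) = 284 − 218 = 66.
The remaining cell in column 4 is (2,4) = 284 − 202 = 82.
From row 1, 284 − (60 + 66 + 84) gives (1,3) = 74.
From row 2, 284 − (58 + 68 + 82) gives (2,3) = 76.

76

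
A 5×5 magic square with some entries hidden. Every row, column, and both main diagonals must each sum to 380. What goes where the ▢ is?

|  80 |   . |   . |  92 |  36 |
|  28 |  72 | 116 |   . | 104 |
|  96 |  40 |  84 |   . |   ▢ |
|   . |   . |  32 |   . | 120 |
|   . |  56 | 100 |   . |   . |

52

Row 2 needs 380; the known cells sum to 320, so (2,4) = 60.
Column 3 must total 380; the given cells sum to 332, so (1,3) = 48.
From row 1, 380 − (80 + 48 + 92 + 36) gives (1,2) = 124.
Column 2: 124 + 72 + 40 + 56 + ? = 380, so (4,2) = 88.
Using anti-diagonal: 36 + 60 + 84 + 88 + ? → (5,1) = 380 − 268 = 112.
The remaining cell in column 1 is (4,1) = 380 − 316 = 64.
Row 4 needs 380; the known cells sum to 304, so (4,4) = 76.
Main diagonal: 80 + 72 + 84 + 76 + ? = 380, so (5,5) = 68.
The remaining cell in row 5 is (5,4) = 380 − 336 = 44.
Using column 4: 92 + 60 + 76 + 44 + ? → (3,4) = 380 − 272 = 108.
Using column 5: 36 + 104 + 120 + 68 + ? → (3,5) = 380 − 328 = 52.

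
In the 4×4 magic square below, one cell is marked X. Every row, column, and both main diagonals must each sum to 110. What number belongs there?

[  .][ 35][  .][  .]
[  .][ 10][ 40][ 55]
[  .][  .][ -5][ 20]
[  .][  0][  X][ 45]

Row 2 must total 110; the given cells sum to 105, so (2,1) = 5.
Column 2 must total 110; the given cells sum to 45, so (3,2) = 65.
Column 4 must total 110; the given cells sum to 120, so (1,4) = -10.
From main diagonal, 110 − (10 + (-5) + 45) gives (1,1) = 60.
Anti-diagonal: -10 + 40 + 65 + ? = 110, so (4,1) = 15.
Using row 1: 60 + 35 + (-10) + ? → (1,3) = 110 − 85 = 25.
From row 3, 110 − (65 + (-5) + 20) gives (3,1) = 30.
Row 4: 15 + 0 + 45 + ? = 110, so (4,3) = 50.

50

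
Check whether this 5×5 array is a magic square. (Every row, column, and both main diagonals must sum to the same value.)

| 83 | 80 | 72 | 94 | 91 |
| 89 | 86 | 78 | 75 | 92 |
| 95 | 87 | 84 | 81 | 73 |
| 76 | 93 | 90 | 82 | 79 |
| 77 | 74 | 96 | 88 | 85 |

Row 1: 83 + 80 + 72 + 94 + 91 = 420.
Row 2: 89 + 86 + 78 + 75 + 92 = 420.
Row 3: 95 + 87 + 84 + 81 + 73 = 420.
Row 4: 76 + 93 + 90 + 82 + 79 = 420.
Row 5: 77 + 74 + 96 + 88 + 85 = 420.
Column 1: 83 + 89 + 95 + 76 + 77 = 420.
Column 2: 80 + 86 + 87 + 93 + 74 = 420.
Column 3: 72 + 78 + 84 + 90 + 96 = 420.
Column 4: 94 + 75 + 81 + 82 + 88 = 420.
Column 5: 91 + 92 + 73 + 79 + 85 = 420.
Main diagonal: 83 + 86 + 84 + 82 + 85 = 420.
Anti-diagonal: 91 + 75 + 84 + 93 + 77 = 420.
All lines sum to 420.

Yes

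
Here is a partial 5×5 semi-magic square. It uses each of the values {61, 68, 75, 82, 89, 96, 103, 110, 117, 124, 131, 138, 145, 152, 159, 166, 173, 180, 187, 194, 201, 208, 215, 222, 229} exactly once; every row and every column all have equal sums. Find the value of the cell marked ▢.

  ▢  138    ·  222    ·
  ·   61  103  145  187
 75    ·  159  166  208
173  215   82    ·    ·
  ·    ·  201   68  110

The 25 entries sum to 3625, so each line sums to 3625/5 = 725.
Row 2: 61 + 103 + 145 + 187 + ? = 725, so (2,1) = 229.
From row 3, 725 − (75 + 159 + 166 + 208) gives (3,2) = 117.
Column 2 must total 725; the given cells sum to 531, so (5,2) = 194.
Column 3: 103 + 159 + 82 + 201 + ? = 725, so (1,3) = 180.
Column 4 must total 725; the given cells sum to 601, so (4,4) = 124.
From row 4, 725 − (173 + 215 + 82 + 124) gives (4,5) = 131.
Row 5 must total 725; the given cells sum to 573, so (5,1) = 152.
Column 1 must total 725; the given cells sum to 629, so (1,1) = 96.

96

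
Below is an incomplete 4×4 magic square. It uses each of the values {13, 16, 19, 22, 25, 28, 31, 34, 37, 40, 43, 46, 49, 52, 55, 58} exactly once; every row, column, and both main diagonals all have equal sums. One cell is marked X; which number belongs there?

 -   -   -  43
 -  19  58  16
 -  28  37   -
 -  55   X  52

The 16 entries sum to 568, so each line sums to 568/4 = 142.
Using row 2: 19 + 58 + 16 + ? → (2,1) = 142 − 93 = 49.
The remaining cell in column 2 is (1,2) = 142 − 102 = 40.
The remaining cell in column 4 is (3,4) = 142 − 111 = 31.
Main diagonal: 19 + 37 + 52 + ? = 142, so (1,1) = 34.
Anti-diagonal: 43 + 58 + 28 + ? = 142, so (4,1) = 13.
Row 1 needs 142; the known cells sum to 117, so (1,3) = 25.
Row 3: 28 + 37 + 31 + ? = 142, so (3,1) = 46.
The remaining cell in row 4 is (4,3) = 142 − 120 = 22.

22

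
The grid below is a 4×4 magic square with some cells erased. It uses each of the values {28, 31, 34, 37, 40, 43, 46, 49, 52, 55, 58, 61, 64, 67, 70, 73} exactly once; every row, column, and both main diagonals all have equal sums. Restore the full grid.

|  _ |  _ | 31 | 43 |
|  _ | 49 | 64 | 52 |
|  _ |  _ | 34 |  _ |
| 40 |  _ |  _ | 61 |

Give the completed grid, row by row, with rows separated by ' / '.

58 70 31 43 / 37 49 64 52 / 67 55 34 46 / 40 28 73 61

The 16 entries sum to 808, so each line sums to 808/4 = 202.
The remaining cell in row 2 is (2,1) = 202 − 165 = 37.
From column 3, 202 − (31 + 64 + 34) gives (4,3) = 73.
Using column 4: 43 + 52 + 61 + ? → (3,4) = 202 − 156 = 46.
Main diagonal needs 202; the known cells sum to 144, so (1,1) = 58.
From anti-diagonal, 202 − (43 + 64 + 40) gives (3,2) = 55.
Row 1: 58 + 31 + 43 + ? = 202, so (1,2) = 70.
The remaining cell in row 3 is (3,1) = 202 − 135 = 67.
From row 4, 202 − (40 + 73 + 61) gives (4,2) = 28.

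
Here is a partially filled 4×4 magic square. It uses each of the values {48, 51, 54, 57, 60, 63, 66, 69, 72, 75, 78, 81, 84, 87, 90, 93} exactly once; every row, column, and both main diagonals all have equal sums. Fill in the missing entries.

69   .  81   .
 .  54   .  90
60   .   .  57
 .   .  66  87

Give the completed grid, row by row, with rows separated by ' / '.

The 16 entries sum to 1128, so each line sums to 1128/4 = 282.
The remaining cell in column 4 is (1,4) = 282 − 234 = 48.
Main diagonal: 69 + 54 + 87 + ? = 282, so (3,3) = 72.
Using row 1: 69 + 81 + 48 + ? → (1,2) = 282 − 198 = 84.
Row 3 must total 282; the given cells sum to 189, so (3,2) = 93.
Using column 2: 84 + 54 + 93 + ? → (4,2) = 282 − 231 = 51.
The remaining cell in column 3 is (2,3) = 282 − 219 = 63.
Anti-diagonal: 48 + 63 + 93 + ? = 282, so (4,1) = 78.
Row 2 needs 282; the known cells sum to 207, so (2,1) = 75.

69 84 81 48 / 75 54 63 90 / 60 93 72 57 / 78 51 66 87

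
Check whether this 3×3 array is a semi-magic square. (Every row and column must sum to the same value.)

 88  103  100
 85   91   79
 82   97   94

No — row 2 sums to 255 but column 2 sums to 291.

Row 1: 88 + 103 + 100 = 291.
Row 2: 85 + 91 + 79 = 255.
Row 3: 82 + 97 + 94 = 273.
Column 1: 88 + 85 + 82 = 255.
Column 2: 103 + 91 + 97 = 291.
Column 3: 100 + 79 + 94 = 273.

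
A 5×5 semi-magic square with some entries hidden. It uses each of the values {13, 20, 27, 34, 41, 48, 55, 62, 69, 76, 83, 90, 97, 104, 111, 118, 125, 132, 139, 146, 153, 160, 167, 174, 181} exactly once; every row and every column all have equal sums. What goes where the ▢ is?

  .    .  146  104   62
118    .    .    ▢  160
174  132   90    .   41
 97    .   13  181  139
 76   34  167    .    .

The 25 entries sum to 2425, so each line sums to 2425/5 = 485.
Row 3 must total 485; the given cells sum to 437, so (3,4) = 48.
Row 4 must total 485; the given cells sum to 430, so (4,2) = 55.
Using column 1: 118 + 174 + 97 + 76 + ? → (1,1) = 485 − 465 = 20.
Using column 3: 146 + 90 + 13 + 167 + ? → (2,3) = 485 − 416 = 69.
Using column 5: 62 + 160 + 41 + 139 + ? → (5,5) = 485 − 402 = 83.
From row 1, 485 − (20 + 146 + 104 + 62) gives (1,2) = 153.
Using row 5: 76 + 34 + 167 + 83 + ? → (5,4) = 485 − 360 = 125.
Column 2 must total 485; the given cells sum to 374, so (2,2) = 111.
Column 4: 104 + 48 + 181 + 125 + ? = 485, so (2,4) = 27.

27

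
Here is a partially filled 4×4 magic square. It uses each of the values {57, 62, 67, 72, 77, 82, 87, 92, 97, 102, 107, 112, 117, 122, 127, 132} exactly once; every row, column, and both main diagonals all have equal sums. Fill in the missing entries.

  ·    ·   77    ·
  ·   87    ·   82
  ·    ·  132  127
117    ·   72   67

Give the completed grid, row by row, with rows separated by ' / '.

92 107 77 102 / 112 87 97 82 / 57 62 132 127 / 117 122 72 67

The 16 entries sum to 1512, so each line sums to 1512/4 = 378.
From row 4, 378 − (117 + 72 + 67) gives (4,2) = 122.
The remaining cell in column 3 is (2,3) = 378 − 281 = 97.
Column 4: 82 + 127 + 67 + ? = 378, so (1,4) = 102.
Main diagonal must total 378; the given cells sum to 286, so (1,1) = 92.
Using anti-diagonal: 102 + 97 + 117 + ? → (3,2) = 378 − 316 = 62.
From row 1, 378 − (92 + 77 + 102) gives (1,2) = 107.
Row 2 must total 378; the given cells sum to 266, so (2,1) = 112.
Using row 3: 62 + 132 + 127 + ? → (3,1) = 378 − 321 = 57.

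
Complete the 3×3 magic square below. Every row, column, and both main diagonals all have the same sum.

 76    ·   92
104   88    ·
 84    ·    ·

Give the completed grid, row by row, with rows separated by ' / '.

76 96 92 / 104 88 72 / 84 80 100

Anti-diagonal is already complete: 92 + 88 + 84 = 264, so that is the magic constant.
Row 1: 76 + 92 + ? = 264, so (1,2) = 96.
Row 2 must total 264; the given cells sum to 192, so (2,3) = 72.
Column 2: 96 + 88 + ? = 264, so (3,2) = 80.
From column 3, 264 − (92 + 72) gives (3,3) = 100.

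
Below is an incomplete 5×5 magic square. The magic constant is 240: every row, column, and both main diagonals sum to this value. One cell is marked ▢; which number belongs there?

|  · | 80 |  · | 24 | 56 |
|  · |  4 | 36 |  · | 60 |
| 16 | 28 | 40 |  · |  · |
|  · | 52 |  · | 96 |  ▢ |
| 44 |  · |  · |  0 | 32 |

Column 2: 80 + 4 + 28 + 52 + ? = 240, so (5,2) = 76.
Main diagonal: 4 + 40 + 96 + 32 + ? = 240, so (1,1) = 68.
The remaining cell in anti-diagonal is (2,4) = 240 − 192 = 48.
From row 1, 240 − (68 + 80 + 24 + 56) gives (1,3) = 12.
Row 2: 4 + 36 + 48 + 60 + ? = 240, so (2,1) = 92.
Row 5: 44 + 76 + 0 + 32 + ? = 240, so (5,3) = 88.
Column 1 must total 240; the given cells sum to 220, so (4,1) = 20.
Column 3: 12 + 36 + 40 + 88 + ? = 240, so (4,3) = 64.
From column 4, 240 − (24 + 48 + 96 + 0) gives (3,4) = 72.
From row 3, 240 − (16 + 28 + 40 + 72) gives (3,5) = 84.
Row 4 must total 240; the given cells sum to 232, so (4,5) = 8.

8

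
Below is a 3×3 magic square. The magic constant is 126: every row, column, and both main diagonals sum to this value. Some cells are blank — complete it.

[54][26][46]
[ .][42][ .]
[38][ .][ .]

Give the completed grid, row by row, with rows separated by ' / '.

The remaining cell in column 1 is (2,1) = 126 − 92 = 34.
Using column 2: 26 + 42 + ? → (3,2) = 126 − 68 = 58.
Main diagonal must total 126; the given cells sum to 96, so (3,3) = 30.
Row 2 must total 126; the given cells sum to 76, so (2,3) = 50.

54 26 46 / 34 42 50 / 38 58 30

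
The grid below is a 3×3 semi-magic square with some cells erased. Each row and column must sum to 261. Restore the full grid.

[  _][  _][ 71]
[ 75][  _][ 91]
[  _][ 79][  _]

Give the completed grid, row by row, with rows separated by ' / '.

103 87 71 / 75 95 91 / 83 79 99

The remaining cell in row 2 is (2,2) = 261 − 166 = 95.
The remaining cell in column 2 is (1,2) = 261 − 174 = 87.
From column 3, 261 − (71 + 91) gives (3,3) = 99.
The remaining cell in row 1 is (1,1) = 261 − 158 = 103.
Row 3 must total 261; the given cells sum to 178, so (3,1) = 83.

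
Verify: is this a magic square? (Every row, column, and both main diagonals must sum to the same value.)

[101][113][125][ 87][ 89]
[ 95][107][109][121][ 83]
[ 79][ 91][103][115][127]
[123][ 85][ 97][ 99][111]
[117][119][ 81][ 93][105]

Yes

Row 1: 101 + 113 + 125 + 87 + 89 = 515.
Row 2: 95 + 107 + 109 + 121 + 83 = 515.
Row 3: 79 + 91 + 103 + 115 + 127 = 515.
Row 4: 123 + 85 + 97 + 99 + 111 = 515.
Row 5: 117 + 119 + 81 + 93 + 105 = 515.
Column 1: 101 + 95 + 79 + 123 + 117 = 515.
Column 2: 113 + 107 + 91 + 85 + 119 = 515.
Column 3: 125 + 109 + 103 + 97 + 81 = 515.
Column 4: 87 + 121 + 115 + 99 + 93 = 515.
Column 5: 89 + 83 + 127 + 111 + 105 = 515.
Main diagonal: 101 + 107 + 103 + 99 + 105 = 515.
Anti-diagonal: 89 + 121 + 103 + 85 + 117 = 515.
All lines sum to 515.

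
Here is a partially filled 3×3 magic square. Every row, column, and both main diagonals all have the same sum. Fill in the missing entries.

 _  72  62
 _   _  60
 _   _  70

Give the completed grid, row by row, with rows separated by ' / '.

Column 3 is already complete: 62 + 60 + 70 = 192, so that is the magic constant.
Row 1 must total 192; the given cells sum to 134, so (1,1) = 58.
Main diagonal needs 192; the known cells sum to 128, so (2,2) = 64.
The remaining cell in anti-diagonal is (3,1) = 192 − 126 = 66.
From row 2, 192 − (64 + 60) gives (2,1) = 68.
Row 3 must total 192; the given cells sum to 136, so (3,2) = 56.

58 72 62 / 68 64 60 / 66 56 70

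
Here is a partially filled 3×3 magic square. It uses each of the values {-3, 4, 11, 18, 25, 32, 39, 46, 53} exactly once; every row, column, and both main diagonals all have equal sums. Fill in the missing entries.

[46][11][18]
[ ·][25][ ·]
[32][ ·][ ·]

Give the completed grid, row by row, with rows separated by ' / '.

The 9 entries sum to 225, so each line sums to 225/3 = 75.
Column 1 needs 75; the known cells sum to 78, so (2,1) = -3.
Using column 2: 11 + 25 + ? → (3,2) = 75 − 36 = 39.
Using main diagonal: 46 + 25 + ? → (3,3) = 75 − 71 = 4.
Using row 2: -3 + 25 + ? → (2,3) = 75 − 22 = 53.

46 11 18 / -3 25 53 / 32 39 4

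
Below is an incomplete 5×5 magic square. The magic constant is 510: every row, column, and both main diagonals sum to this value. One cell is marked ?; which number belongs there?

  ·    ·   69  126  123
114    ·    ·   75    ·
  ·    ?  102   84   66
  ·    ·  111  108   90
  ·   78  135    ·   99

120

Column 3 must total 510; the given cells sum to 417, so (2,3) = 93.
Column 4 must total 510; the given cells sum to 393, so (5,4) = 117.
Using column 5: 123 + 66 + 90 + 99 + ? → (2,5) = 510 − 378 = 132.
Using row 2: 114 + 93 + 75 + 132 + ? → (2,2) = 510 − 414 = 96.
The remaining cell in row 5 is (5,1) = 510 − 429 = 81.
Main diagonal must total 510; the given cells sum to 405, so (1,1) = 105.
Anti-diagonal needs 510; the known cells sum to 381, so (4,2) = 129.
From row 1, 510 − (105 + 69 + 126 + 123) gives (1,2) = 87.
The remaining cell in row 4 is (4,1) = 510 − 438 = 72.
Column 1 needs 510; the known cells sum to 372, so (3,1) = 138.
The remaining cell in column 2 is (3,2) = 510 − 390 = 120.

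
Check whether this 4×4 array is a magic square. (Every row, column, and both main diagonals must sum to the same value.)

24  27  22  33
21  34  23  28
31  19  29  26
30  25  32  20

Row 1: 24 + 27 + 22 + 33 = 106.
Row 2: 21 + 34 + 23 + 28 = 106.
Row 3: 31 + 19 + 29 + 26 = 105.
Row 4: 30 + 25 + 32 + 20 = 107.
Column 1: 24 + 21 + 31 + 30 = 106.
Column 2: 27 + 34 + 19 + 25 = 105.
Column 3: 22 + 23 + 29 + 32 = 106.
Column 4: 33 + 28 + 26 + 20 = 107.
Main diagonal: 24 + 34 + 29 + 20 = 107.
Anti-diagonal: 33 + 23 + 19 + 30 = 105.

No — main diagonal sums to 107 but anti-diagonal sums to 105.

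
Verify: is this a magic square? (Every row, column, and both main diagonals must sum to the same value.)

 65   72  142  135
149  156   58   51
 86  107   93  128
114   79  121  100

Yes

Row 1: 65 + 72 + 142 + 135 = 414.
Row 2: 149 + 156 + 58 + 51 = 414.
Row 3: 86 + 107 + 93 + 128 = 414.
Row 4: 114 + 79 + 121 + 100 = 414.
Column 1: 65 + 149 + 86 + 114 = 414.
Column 2: 72 + 156 + 107 + 79 = 414.
Column 3: 142 + 58 + 93 + 121 = 414.
Column 4: 135 + 51 + 128 + 100 = 414.
Main diagonal: 65 + 156 + 93 + 100 = 414.
Anti-diagonal: 135 + 58 + 107 + 114 = 414.
All lines sum to 414.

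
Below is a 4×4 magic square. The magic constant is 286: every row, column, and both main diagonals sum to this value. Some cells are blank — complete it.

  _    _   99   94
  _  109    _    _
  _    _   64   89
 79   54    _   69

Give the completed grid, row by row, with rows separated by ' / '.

Row 4 must total 286; the given cells sum to 202, so (4,3) = 84.
Column 3: 99 + 64 + 84 + ? = 286, so (2,3) = 39.
Using column 4: 94 + 89 + 69 + ? → (2,4) = 286 − 252 = 34.
Main diagonal: 109 + 64 + 69 + ? = 286, so (1,1) = 44.
Using anti-diagonal: 94 + 39 + 79 + ? → (3,2) = 286 − 212 = 74.
The remaining cell in row 1 is (1,2) = 286 − 237 = 49.
From row 2, 286 − (109 + 39 + 34) gives (2,1) = 104.
Row 3 must total 286; the given cells sum to 227, so (3,1) = 59.

44 49 99 94 / 104 109 39 34 / 59 74 64 89 / 79 54 84 69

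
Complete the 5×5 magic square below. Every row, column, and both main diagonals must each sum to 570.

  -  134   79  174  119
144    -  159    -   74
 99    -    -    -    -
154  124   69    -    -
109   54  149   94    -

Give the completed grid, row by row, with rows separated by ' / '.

64 134 79 174 119 / 144 89 159 104 74 / 99 169 114 59 129 / 154 124 69 139 84 / 109 54 149 94 164

The remaining cell in row 1 is (1,1) = 570 − 506 = 64.
Using row 5: 109 + 54 + 149 + 94 + ? → (5,5) = 570 − 406 = 164.
From column 3, 570 − (79 + 159 + 69 + 149) gives (3,3) = 114.
Anti-diagonal must total 570; the given cells sum to 466, so (2,4) = 104.
Row 2: 144 + 159 + 104 + 74 + ? = 570, so (2,2) = 89.
Using column 2: 134 + 89 + 124 + 54 + ? → (3,2) = 570 − 401 = 169.
Main diagonal needs 570; the known cells sum to 431, so (4,4) = 139.
Using row 4: 154 + 124 + 69 + 139 + ? → (4,5) = 570 − 486 = 84.
From column 4, 570 − (174 + 104 + 139 + 94) gives (3,4) = 59.
Column 5: 119 + 74 + 84 + 164 + ? = 570, so (3,5) = 129.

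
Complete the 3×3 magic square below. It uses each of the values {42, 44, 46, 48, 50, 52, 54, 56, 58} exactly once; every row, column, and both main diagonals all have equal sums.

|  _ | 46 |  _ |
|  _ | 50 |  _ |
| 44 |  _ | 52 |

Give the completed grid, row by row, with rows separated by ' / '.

48 46 56 / 58 50 42 / 44 54 52

The 9 entries sum to 450, so each line sums to 450/3 = 150.
The remaining cell in row 3 is (3,2) = 150 − 96 = 54.
Main diagonal needs 150; the known cells sum to 102, so (1,1) = 48.
From anti-diagonal, 150 − (50 + 44) gives (1,3) = 56.
The remaining cell in column 1 is (2,1) = 150 − 92 = 58.
Column 3 needs 150; the known cells sum to 108, so (2,3) = 42.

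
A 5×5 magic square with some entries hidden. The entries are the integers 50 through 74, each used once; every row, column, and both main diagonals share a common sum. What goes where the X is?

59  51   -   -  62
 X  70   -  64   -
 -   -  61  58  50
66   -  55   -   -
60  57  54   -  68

The entries are 50 through 74, which sum to 1550, so each line sums to 1550/5 = 310.
Row 5: 60 + 57 + 54 + 68 + ? = 310, so (5,4) = 71.
Main diagonal needs 310; the known cells sum to 258, so (4,4) = 52.
Anti-diagonal: 62 + 64 + 61 + 60 + ? = 310, so (4,2) = 63.
Row 4 needs 310; the known cells sum to 236, so (4,5) = 74.
Column 2: 51 + 70 + 63 + 57 + ? = 310, so (3,2) = 69.
Using column 4: 64 + 58 + 52 + 71 + ? → (1,4) = 310 − 245 = 65.
From column 5, 310 − (62 + 50 + 74 + 68) gives (2,5) = 56.
Row 1: 59 + 51 + 65 + 62 + ? = 310, so (1,3) = 73.
Row 3: 69 + 61 + 58 + 50 + ? = 310, so (3,1) = 72.
From column 1, 310 − (59 + 72 + 66 + 60) gives (2,1) = 53.

53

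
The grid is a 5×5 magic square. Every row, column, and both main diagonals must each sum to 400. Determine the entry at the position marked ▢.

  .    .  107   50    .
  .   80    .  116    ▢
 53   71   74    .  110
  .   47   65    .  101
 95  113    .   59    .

44

Using row 3: 53 + 71 + 74 + 110 + ? → (3,4) = 400 − 308 = 92.
Column 2 needs 400; the known cells sum to 311, so (1,2) = 89.
From column 4, 400 − (50 + 116 + 92 + 59) gives (4,4) = 83.
From anti-diagonal, 400 − (116 + 74 + 47 + 95) gives (1,5) = 68.
From row 1, 400 − (89 + 107 + 50 + 68) gives (1,1) = 86.
Using row 4: 47 + 65 + 83 + 101 + ? → (4,1) = 400 − 296 = 104.
Column 1: 86 + 53 + 104 + 95 + ? = 400, so (2,1) = 62.
Using main diagonal: 86 + 80 + 74 + 83 + ? → (5,5) = 400 − 323 = 77.
The remaining cell in row 5 is (5,3) = 400 − 344 = 56.
Column 3 must total 400; the given cells sum to 302, so (2,3) = 98.
Using column 5: 68 + 110 + 101 + 77 + ? → (2,5) = 400 − 356 = 44.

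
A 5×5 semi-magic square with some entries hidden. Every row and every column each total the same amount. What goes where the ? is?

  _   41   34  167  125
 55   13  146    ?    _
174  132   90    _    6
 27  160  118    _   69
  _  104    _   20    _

139

Column 2 is complete and sums to 450; that is the magic constant.
Row 1 must total 450; the given cells sum to 367, so (1,1) = 83.
From row 3, 450 − (174 + 132 + 90 + 6) gives (3,4) = 48.
From row 4, 450 − (27 + 160 + 118 + 69) gives (4,4) = 76.
Using column 1: 83 + 55 + 174 + 27 + ? → (5,1) = 450 − 339 = 111.
Column 3 needs 450; the known cells sum to 388, so (5,3) = 62.
Using column 4: 167 + 48 + 76 + 20 + ? → (2,4) = 450 − 311 = 139.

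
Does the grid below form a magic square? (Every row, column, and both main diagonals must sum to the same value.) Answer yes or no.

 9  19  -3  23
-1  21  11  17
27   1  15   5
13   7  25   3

Row 1: 9 + 19 + (-3) + 23 = 48.
Row 2: -1 + 21 + 11 + 17 = 48.
Row 3: 27 + 1 + 15 + 5 = 48.
Row 4: 13 + 7 + 25 + 3 = 48.
Column 1: 9 + (-1) + 27 + 13 = 48.
Column 2: 19 + 21 + 1 + 7 = 48.
Column 3: -3 + 11 + 15 + 25 = 48.
Column 4: 23 + 17 + 5 + 3 = 48.
Main diagonal: 9 + 21 + 15 + 3 = 48.
Anti-diagonal: 23 + 11 + 1 + 13 = 48.
All lines sum to 48.

Yes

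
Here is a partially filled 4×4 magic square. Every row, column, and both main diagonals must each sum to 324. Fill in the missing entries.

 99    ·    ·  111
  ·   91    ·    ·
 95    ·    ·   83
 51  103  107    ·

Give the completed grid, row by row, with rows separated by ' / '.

99 55 59 111 / 79 91 87 67 / 95 75 71 83 / 51 103 107 63

Row 4 must total 324; the given cells sum to 261, so (4,4) = 63.
From column 1, 324 − (99 + 95 + 51) gives (2,1) = 79.
From column 4, 324 − (111 + 83 + 63) gives (2,4) = 67.
The remaining cell in main diagonal is (3,3) = 324 − 253 = 71.
From row 2, 324 − (79 + 91 + 67) gives (2,3) = 87.
Row 3: 95 + 71 + 83 + ? = 324, so (3,2) = 75.
From column 2, 324 − (91 + 75 + 103) gives (1,2) = 55.
Column 3: 87 + 71 + 107 + ? = 324, so (1,3) = 59.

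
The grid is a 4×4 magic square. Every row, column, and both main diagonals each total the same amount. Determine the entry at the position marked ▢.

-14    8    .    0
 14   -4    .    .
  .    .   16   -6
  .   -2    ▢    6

Main diagonal is complete and sums to 4; that is the magic constant.
Row 1: -14 + 8 + 0 + ? = 4, so (1,3) = 10.
Column 2 must total 4; the given cells sum to 2, so (3,2) = 2.
Column 4: 0 + (-6) + 6 + ? = 4, so (2,4) = 4.
From row 2, 4 − (14 + (-4) + 4) gives (2,3) = -10.
Using row 3: 2 + 16 + (-6) + ? → (3,1) = 4 − 12 = -8.
The remaining cell in column 1 is (4,1) = 4 − (-8) = 12.
Column 3 must total 4; the given cells sum to 16, so (4,3) = -12.

-12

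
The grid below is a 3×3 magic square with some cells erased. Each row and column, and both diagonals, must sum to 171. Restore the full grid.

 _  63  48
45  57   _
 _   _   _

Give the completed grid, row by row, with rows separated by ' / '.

Row 1 must total 171; the given cells sum to 111, so (1,1) = 60.
Using row 2: 45 + 57 + ? → (2,3) = 171 − 102 = 69.
From column 1, 171 − (60 + 45) gives (3,1) = 66.
The remaining cell in column 2 is (3,2) = 171 − 120 = 51.
From column 3, 171 − (48 + 69) gives (3,3) = 54.

60 63 48 / 45 57 69 / 66 51 54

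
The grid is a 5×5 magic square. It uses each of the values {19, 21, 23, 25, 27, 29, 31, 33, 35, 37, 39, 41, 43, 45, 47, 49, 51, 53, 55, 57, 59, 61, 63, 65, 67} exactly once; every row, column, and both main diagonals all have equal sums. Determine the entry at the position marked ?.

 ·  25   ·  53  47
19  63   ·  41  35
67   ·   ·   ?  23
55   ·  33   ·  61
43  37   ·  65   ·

29

The 25 entries sum to 1075, so each line sums to 1075/5 = 215.
Row 2: 19 + 63 + 41 + 35 + ? = 215, so (2,3) = 57.
The remaining cell in column 1 is (1,1) = 215 − 184 = 31.
Column 5 must total 215; the given cells sum to 166, so (5,5) = 49.
The remaining cell in row 1 is (1,3) = 215 − 156 = 59.
Row 5 must total 215; the given cells sum to 194, so (5,3) = 21.
Column 3 needs 215; the known cells sum to 170, so (3,3) = 45.
From main diagonal, 215 − (31 + 63 + 45 + 49) gives (4,4) = 27.
Anti-diagonal needs 215; the known cells sum to 176, so (4,2) = 39.
Column 2 needs 215; the known cells sum to 164, so (3,2) = 51.
Using column 4: 53 + 41 + 27 + 65 + ? → (3,4) = 215 − 186 = 29.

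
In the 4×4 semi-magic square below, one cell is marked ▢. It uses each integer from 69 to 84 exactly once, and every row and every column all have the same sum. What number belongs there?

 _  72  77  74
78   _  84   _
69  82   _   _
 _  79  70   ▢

The entries are 69 through 84, which sum to 1224, so each line sums to 1224/4 = 306.
From row 1, 306 − (72 + 77 + 74) gives (1,1) = 83.
Column 1 needs 306; the known cells sum to 230, so (4,1) = 76.
Using column 2: 72 + 82 + 79 + ? → (2,2) = 306 − 233 = 73.
Column 3: 77 + 84 + 70 + ? = 306, so (3,3) = 75.
Row 2 must total 306; the given cells sum to 235, so (2,4) = 71.
The remaining cell in row 3 is (3,4) = 306 − 226 = 80.
Row 4 needs 306; the known cells sum to 225, so (4,4) = 81.

81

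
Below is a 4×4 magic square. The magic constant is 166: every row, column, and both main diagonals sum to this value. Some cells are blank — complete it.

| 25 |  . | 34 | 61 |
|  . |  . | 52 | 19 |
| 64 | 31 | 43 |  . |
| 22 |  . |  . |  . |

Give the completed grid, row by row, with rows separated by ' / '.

25 46 34 61 / 55 40 52 19 / 64 31 43 28 / 22 49 37 58

The remaining cell in row 1 is (1,2) = 166 − 120 = 46.
Row 3 must total 166; the given cells sum to 138, so (3,4) = 28.
Column 1 must total 166; the given cells sum to 111, so (2,1) = 55.
The remaining cell in column 3 is (4,3) = 166 − 129 = 37.
Using column 4: 61 + 19 + 28 + ? → (4,4) = 166 − 108 = 58.
Main diagonal: 25 + 43 + 58 + ? = 166, so (2,2) = 40.
The remaining cell in row 4 is (4,2) = 166 − 117 = 49.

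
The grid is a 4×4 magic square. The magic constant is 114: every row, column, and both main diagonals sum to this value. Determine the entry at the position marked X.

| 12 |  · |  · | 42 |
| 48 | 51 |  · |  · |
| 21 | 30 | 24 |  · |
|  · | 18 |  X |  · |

36

Row 3: 21 + 30 + 24 + ? = 114, so (3,4) = 39.
From column 1, 114 − (12 + 48 + 21) gives (4,1) = 33.
Column 2 needs 114; the known cells sum to 99, so (1,2) = 15.
Using main diagonal: 12 + 51 + 24 + ? → (4,4) = 114 − 87 = 27.
Anti-diagonal: 42 + 30 + 33 + ? = 114, so (2,3) = 9.
Row 1: 12 + 15 + 42 + ? = 114, so (1,3) = 45.
From row 2, 114 − (48 + 51 + 9) gives (2,4) = 6.
Using row 4: 33 + 18 + 27 + ? → (4,3) = 114 − 78 = 36.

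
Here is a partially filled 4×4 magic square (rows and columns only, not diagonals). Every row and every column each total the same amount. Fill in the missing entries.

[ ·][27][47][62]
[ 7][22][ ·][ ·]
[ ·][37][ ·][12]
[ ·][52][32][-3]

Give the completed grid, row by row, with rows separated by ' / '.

Column 2 is already complete: 27 + 22 + 37 + 52 = 138, so that is the magic constant.
Row 1 needs 138; the known cells sum to 136, so (1,1) = 2.
Row 4 must total 138; the given cells sum to 81, so (4,1) = 57.
Column 1 must total 138; the given cells sum to 66, so (3,1) = 72.
The remaining cell in column 4 is (2,4) = 138 − 71 = 67.
The remaining cell in row 2 is (2,3) = 138 − 96 = 42.
From row 3, 138 − (72 + 37 + 12) gives (3,3) = 17.

2 27 47 62 / 7 22 42 67 / 72 37 17 12 / 57 52 32 -3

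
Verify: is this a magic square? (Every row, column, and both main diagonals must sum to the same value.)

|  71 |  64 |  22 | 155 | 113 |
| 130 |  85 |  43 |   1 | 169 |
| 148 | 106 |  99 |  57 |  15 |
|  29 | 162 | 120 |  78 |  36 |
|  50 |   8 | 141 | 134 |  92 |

Row 1: 71 + 64 + 22 + 155 + 113 = 425.
Row 2: 130 + 85 + 43 + 1 + 169 = 428.
Row 3: 148 + 106 + 99 + 57 + 15 = 425.
Row 4: 29 + 162 + 120 + 78 + 36 = 425.
Row 5: 50 + 8 + 141 + 134 + 92 = 425.
Column 1: 71 + 130 + 148 + 29 + 50 = 428.
Column 2: 64 + 85 + 106 + 162 + 8 = 425.
Column 3: 22 + 43 + 99 + 120 + 141 = 425.
Column 4: 155 + 1 + 57 + 78 + 134 = 425.
Column 5: 113 + 169 + 15 + 36 + 92 = 425.
Main diagonal: 71 + 85 + 99 + 78 + 92 = 425.
Anti-diagonal: 113 + 1 + 99 + 162 + 50 = 425.

No — row 2 sums to 428 but column 2 sums to 425.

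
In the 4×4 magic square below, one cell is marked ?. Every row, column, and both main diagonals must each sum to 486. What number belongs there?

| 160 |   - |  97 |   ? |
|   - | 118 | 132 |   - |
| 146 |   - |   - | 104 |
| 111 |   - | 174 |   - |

Column 1 needs 486; the known cells sum to 417, so (2,1) = 69.
Using column 3: 97 + 132 + 174 + ? → (3,3) = 486 − 403 = 83.
From main diagonal, 486 − (160 + 118 + 83) gives (4,4) = 125.
From row 2, 486 − (69 + 118 + 132) gives (2,4) = 167.
Row 3 must total 486; the given cells sum to 333, so (3,2) = 153.
From row 4, 486 − (111 + 174 + 125) gives (4,2) = 76.
Column 2 needs 486; the known cells sum to 347, so (1,2) = 139.
Using column 4: 167 + 104 + 125 + ? → (1,4) = 486 − 396 = 90.

90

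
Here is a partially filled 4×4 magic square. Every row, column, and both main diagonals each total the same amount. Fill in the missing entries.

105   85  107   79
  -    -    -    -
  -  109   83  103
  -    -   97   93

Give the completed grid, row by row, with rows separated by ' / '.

Row 1 is already complete: 105 + 85 + 107 + 79 = 376, so that is the magic constant.
The remaining cell in row 3 is (3,1) = 376 − 295 = 81.
From column 3, 376 − (107 + 83 + 97) gives (2,3) = 89.
Column 4: 79 + 103 + 93 + ? = 376, so (2,4) = 101.
From main diagonal, 376 − (105 + 83 + 93) gives (2,2) = 95.
Anti-diagonal needs 376; the known cells sum to 277, so (4,1) = 99.
Row 2 needs 376; the known cells sum to 285, so (2,1) = 91.
From row 4, 376 − (99 + 97 + 93) gives (4,2) = 87.

105 85 107 79 / 91 95 89 101 / 81 109 83 103 / 99 87 97 93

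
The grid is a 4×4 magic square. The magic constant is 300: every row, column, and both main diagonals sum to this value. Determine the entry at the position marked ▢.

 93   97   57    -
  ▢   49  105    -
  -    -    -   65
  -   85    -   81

45

Using row 1: 93 + 97 + 57 + ? → (1,4) = 300 − 247 = 53.
The remaining cell in column 2 is (3,2) = 300 − 231 = 69.
Column 4: 53 + 65 + 81 + ? = 300, so (2,4) = 101.
Main diagonal must total 300; the given cells sum to 223, so (3,3) = 77.
From anti-diagonal, 300 − (53 + 105 + 69) gives (4,1) = 73.
The remaining cell in row 2 is (2,1) = 300 − 255 = 45.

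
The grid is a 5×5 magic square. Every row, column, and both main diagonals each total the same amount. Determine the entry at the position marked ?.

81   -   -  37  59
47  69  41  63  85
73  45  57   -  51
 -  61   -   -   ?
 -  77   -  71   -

67

Row 2 is complete and sums to 305; that is the magic constant.
Row 3 must total 305; the given cells sum to 226, so (3,4) = 79.
Column 2 needs 305; the known cells sum to 252, so (1,2) = 53.
The remaining cell in column 4 is (4,4) = 305 − 250 = 55.
The remaining cell in main diagonal is (5,5) = 305 − 262 = 43.
The remaining cell in anti-diagonal is (5,1) = 305 − 240 = 65.
From row 1, 305 − (81 + 53 + 37 + 59) gives (1,3) = 75.
The remaining cell in row 5 is (5,3) = 305 − 256 = 49.
From column 1, 305 − (81 + 47 + 73 + 65) gives (4,1) = 39.
Column 3 must total 305; the given cells sum to 222, so (4,3) = 83.
Column 5 must total 305; the given cells sum to 238, so (4,5) = 67.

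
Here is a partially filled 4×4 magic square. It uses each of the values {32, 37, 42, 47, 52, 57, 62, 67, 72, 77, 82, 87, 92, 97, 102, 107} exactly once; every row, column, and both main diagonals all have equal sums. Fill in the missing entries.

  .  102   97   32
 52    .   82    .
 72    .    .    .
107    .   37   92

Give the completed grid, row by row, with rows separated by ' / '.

The 16 entries sum to 1112, so each line sums to 1112/4 = 278.
Row 1 needs 278; the known cells sum to 231, so (1,1) = 47.
The remaining cell in row 4 is (4,2) = 278 − 236 = 42.
Using column 3: 97 + 82 + 37 + ? → (3,3) = 278 − 216 = 62.
The remaining cell in main diagonal is (2,2) = 278 − 201 = 77.
The remaining cell in anti-diagonal is (3,2) = 278 − 221 = 57.
The remaining cell in row 2 is (2,4) = 278 − 211 = 67.
Using row 3: 72 + 57 + 62 + ? → (3,4) = 278 − 191 = 87.

47 102 97 32 / 52 77 82 67 / 72 57 62 87 / 107 42 37 92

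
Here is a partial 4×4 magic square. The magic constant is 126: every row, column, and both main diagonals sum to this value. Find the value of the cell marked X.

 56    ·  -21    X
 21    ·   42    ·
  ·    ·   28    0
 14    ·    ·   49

Column 1 must total 126; the given cells sum to 91, so (3,1) = 35.
From column 3, 126 − (-21 + 42 + 28) gives (4,3) = 77.
Main diagonal must total 126; the given cells sum to 133, so (2,2) = -7.
Row 2 must total 126; the given cells sum to 56, so (2,4) = 70.
Row 3: 35 + 28 + 0 + ? = 126, so (3,2) = 63.
From row 4, 126 − (14 + 77 + 49) gives (4,2) = -14.
Column 2: -7 + 63 + (-14) + ? = 126, so (1,2) = 84.
Using column 4: 70 + 0 + 49 + ? → (1,4) = 126 − 119 = 7.

7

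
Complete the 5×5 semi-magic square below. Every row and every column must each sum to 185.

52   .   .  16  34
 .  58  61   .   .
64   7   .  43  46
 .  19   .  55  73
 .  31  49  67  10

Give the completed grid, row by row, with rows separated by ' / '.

52 70 13 16 34 / 40 58 61 4 22 / 64 7 25 43 46 / 1 19 37 55 73 / 28 31 49 67 10

Row 3: 64 + 7 + 43 + 46 + ? = 185, so (3,3) = 25.
Row 5: 31 + 49 + 67 + 10 + ? = 185, so (5,1) = 28.
Using column 2: 58 + 7 + 19 + 31 + ? → (1,2) = 185 − 115 = 70.
Using column 4: 16 + 43 + 55 + 67 + ? → (2,4) = 185 − 181 = 4.
From column 5, 185 − (34 + 46 + 73 + 10) gives (2,5) = 22.
Row 1 needs 185; the known cells sum to 172, so (1,3) = 13.
The remaining cell in row 2 is (2,1) = 185 − 145 = 40.
Column 1 must total 185; the given cells sum to 184, so (4,1) = 1.
Column 3: 13 + 61 + 25 + 49 + ? = 185, so (4,3) = 37.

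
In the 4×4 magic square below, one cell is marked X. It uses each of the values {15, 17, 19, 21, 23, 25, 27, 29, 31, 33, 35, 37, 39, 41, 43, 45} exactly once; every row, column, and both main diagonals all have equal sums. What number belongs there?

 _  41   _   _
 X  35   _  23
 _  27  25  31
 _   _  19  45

The 16 entries sum to 480, so each line sums to 480/4 = 120.
Row 3 must total 120; the given cells sum to 83, so (3,1) = 37.
The remaining cell in column 2 is (4,2) = 120 − 103 = 17.
Using column 4: 23 + 31 + 45 + ? → (1,4) = 120 − 99 = 21.
Main diagonal needs 120; the known cells sum to 105, so (1,1) = 15.
Row 1: 15 + 41 + 21 + ? = 120, so (1,3) = 43.
Row 4: 17 + 19 + 45 + ? = 120, so (4,1) = 39.
The remaining cell in column 1 is (2,1) = 120 − 91 = 29.

29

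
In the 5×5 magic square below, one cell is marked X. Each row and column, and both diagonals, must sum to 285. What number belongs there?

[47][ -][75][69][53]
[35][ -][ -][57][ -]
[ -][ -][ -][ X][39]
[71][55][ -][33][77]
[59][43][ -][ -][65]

45

The remaining cell in row 1 is (1,2) = 285 − 244 = 41.
The remaining cell in row 4 is (4,3) = 285 − 236 = 49.
From column 1, 285 − (47 + 35 + 71 + 59) gives (3,1) = 73.
Column 5: 53 + 39 + 77 + 65 + ? = 285, so (2,5) = 51.
Using anti-diagonal: 53 + 57 + 55 + 59 + ? → (3,3) = 285 − 224 = 61.
Main diagonal needs 285; the known cells sum to 206, so (2,2) = 79.
From row 2, 285 − (35 + 79 + 57 + 51) gives (2,3) = 63.
The remaining cell in column 2 is (3,2) = 285 − 218 = 67.
Column 3: 75 + 63 + 61 + 49 + ? = 285, so (5,3) = 37.
Row 3 needs 285; the known cells sum to 240, so (3,4) = 45.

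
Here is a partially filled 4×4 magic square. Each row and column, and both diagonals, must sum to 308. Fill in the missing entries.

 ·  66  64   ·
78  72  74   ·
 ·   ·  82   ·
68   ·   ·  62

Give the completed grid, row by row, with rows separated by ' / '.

Row 2: 78 + 72 + 74 + ? = 308, so (2,4) = 84.
Using column 3: 64 + 74 + 82 + ? → (4,3) = 308 − 220 = 88.
Main diagonal: 72 + 82 + 62 + ? = 308, so (1,1) = 92.
The remaining cell in row 1 is (1,4) = 308 − 222 = 86.
Row 4 must total 308; the given cells sum to 218, so (4,2) = 90.
The remaining cell in column 1 is (3,1) = 308 − 238 = 70.
The remaining cell in column 2 is (3,2) = 308 − 228 = 80.
Column 4 needs 308; the known cells sum to 232, so (3,4) = 76.

92 66 64 86 / 78 72 74 84 / 70 80 82 76 / 68 90 88 62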